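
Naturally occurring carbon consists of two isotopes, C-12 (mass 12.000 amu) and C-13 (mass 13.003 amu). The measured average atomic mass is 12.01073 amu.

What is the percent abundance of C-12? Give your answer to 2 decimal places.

98.93%

Let x be the fractional abundance of C-12; then C-13 has abundance 1 − x.
12.000·x + 13.003·(1 − x) = 12.01073
(12.000 − 13.003)·x = 12.01073 − 13.003
x = -0.99227 / -1.003 = 0.98930 → 98.93% C-12, 1.07% C-13.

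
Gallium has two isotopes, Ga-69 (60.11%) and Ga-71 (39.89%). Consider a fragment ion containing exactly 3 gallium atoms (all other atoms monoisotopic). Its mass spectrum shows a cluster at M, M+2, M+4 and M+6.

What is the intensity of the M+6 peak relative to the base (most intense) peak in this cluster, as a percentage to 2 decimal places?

Term probabilities: M 0.2172, M+2 0.4324, M+4 0.2869, M+6 0.0635. Base peak = M+2.
P(M+2) = C(3,1) × 0.6011^2 × 0.3989^1 = 3 × 0.36132121 × 0.3989 = 0.432393 (base)
P(M+6) = C(3,3) × 0.6011^0 × 0.3989^3 = 1 × 1.0000 × 0.06347345 = 0.063473
Relative intensity = 0.063473 / 0.432393 × 100 = 14.68

14.68%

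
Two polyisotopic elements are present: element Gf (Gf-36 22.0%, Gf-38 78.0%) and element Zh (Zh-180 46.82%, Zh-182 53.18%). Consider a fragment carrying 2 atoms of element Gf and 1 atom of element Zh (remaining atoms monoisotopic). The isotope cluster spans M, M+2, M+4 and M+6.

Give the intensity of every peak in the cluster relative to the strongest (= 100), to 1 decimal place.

4.8 : 39.9 : 100.0 : 69.2

Element Gf pattern (n=2): 0.0484 : 0.3432 : 0.6084
Element Zh pattern (n=1): 0.4682 : 0.5318
Convolve the two distributions (both contribute in 2-u steps):
  M: 0.0484×0.4682 = 0.022661
  M+2: 0.0484×0.5318 + 0.3432×0.4682 = 0.186425
  M+4: 0.3432×0.5318 + 0.6084×0.4682 = 0.467367
  M+6: 0.6084×0.5318 = 0.323547
Scale to base peak (0.467367) = 100: 4.8 : 39.9 : 100.0 : 69.2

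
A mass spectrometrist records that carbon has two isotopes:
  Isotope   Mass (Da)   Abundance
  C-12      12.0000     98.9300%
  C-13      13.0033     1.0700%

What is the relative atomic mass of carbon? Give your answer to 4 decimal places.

12.0107 Da

Ar = Σ fᵢ·mᵢ = 0.989300 × 12.0000 + 0.010700 × 13.0033
= 11.87160 + 0.13914 = 12.01074 Da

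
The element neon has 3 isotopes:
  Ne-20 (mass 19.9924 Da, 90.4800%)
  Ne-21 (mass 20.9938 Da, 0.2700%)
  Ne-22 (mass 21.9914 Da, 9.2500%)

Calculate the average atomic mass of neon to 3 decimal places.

20.180 Da

Average mass = Σ (abundance × isotope mass) = 0.904800 × 19.9924 + 0.002700 × 20.9938 + 0.092500 × 21.9914
= 18.08912 + 0.05668 + 2.03420 = 20.18000 Da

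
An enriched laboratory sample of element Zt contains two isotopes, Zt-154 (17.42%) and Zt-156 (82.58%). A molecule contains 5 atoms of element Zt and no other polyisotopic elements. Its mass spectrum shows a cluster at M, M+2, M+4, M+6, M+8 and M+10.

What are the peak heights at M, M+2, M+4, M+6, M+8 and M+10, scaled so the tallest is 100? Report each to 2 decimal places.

0.04 : 0.94 : 8.90 : 42.19 : 100.00 : 94.81

The 5 Zt atoms are independent, so intensities follow the terms of (0.1742 + 0.8258)^5.
P(M) = 0.1742^5 = 0.000160
P(M+2) = 5 × 0.1742^4 × 0.8258^1 = 0.003802
P(M+4) = 10 × 0.1742^3 × 0.8258^2 = 0.036049
P(M+6) = 10 × 0.1742^2 × 0.8258^3 = 0.170892
P(M+8) = 5 × 0.1742^1 × 0.8258^4 = 0.405058
P(M+10) = 0.8258^5 = 0.384038
The M+8 peak is largest (0.405058); scaling to 100 gives 0.04 : 0.94 : 8.90 : 42.19 : 100.00 : 94.81.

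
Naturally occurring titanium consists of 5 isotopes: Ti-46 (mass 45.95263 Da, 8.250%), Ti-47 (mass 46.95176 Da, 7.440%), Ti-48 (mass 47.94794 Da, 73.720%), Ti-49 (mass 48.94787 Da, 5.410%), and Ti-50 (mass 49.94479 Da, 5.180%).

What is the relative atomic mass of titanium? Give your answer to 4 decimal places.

47.8667 Da

Ar = Σ fᵢ·mᵢ = 0.08250 × 45.95263 + 0.07440 × 46.95176 + 0.73720 × 47.94794 + 0.05410 × 48.94787 + 0.05180 × 49.94479
= 3.791092 + 3.493211 + 35.347221 + 2.648080 + 2.587140 = 47.866744 Da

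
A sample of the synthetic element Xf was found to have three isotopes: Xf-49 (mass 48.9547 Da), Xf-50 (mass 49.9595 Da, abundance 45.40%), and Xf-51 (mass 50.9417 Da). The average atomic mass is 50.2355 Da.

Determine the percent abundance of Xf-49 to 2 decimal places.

The remaining 54.60% is split between Xf-49 (fraction x) and Xf-51 (fraction 0.5460 − x).
Substituting: 48.9547x + 50.9417(0.5460 − x) = 27.553887
(48.9547 − 50.9417)x = -0.2602812  ⇒  x = 0.13099, y = 0.41501
Xf-49: 13.10%, Xf-51: 41.50%.

13.10%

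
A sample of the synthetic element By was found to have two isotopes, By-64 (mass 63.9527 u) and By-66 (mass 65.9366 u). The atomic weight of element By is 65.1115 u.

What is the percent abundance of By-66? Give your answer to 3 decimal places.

58.410%

Writing the weighted mean with unknown fraction x of By-64:
63.9527·x + 65.9366·(1 − x) = 65.1115
(63.9527 − 65.9366)·x = 65.1115 − 65.9366
x = -0.8251 / -1.9839 = 0.41590 → 41.590% By-64, 58.410% By-66.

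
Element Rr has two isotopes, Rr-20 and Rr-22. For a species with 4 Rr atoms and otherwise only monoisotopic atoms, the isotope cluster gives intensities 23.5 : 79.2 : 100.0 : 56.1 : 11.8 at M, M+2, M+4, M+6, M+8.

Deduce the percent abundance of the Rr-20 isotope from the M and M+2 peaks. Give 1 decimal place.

54.3%

Write p for the Rr-20 fraction. I(M+2)/I(M) = [C(4,1)·p^3·(1−p)] / p^4 = 4·(1−p)/p = 79.2/23.5 = 3.3702
(1−p)/p = 3.3702/4 = 0.8426  ⇒  p = 1/(1 + 0.8426) = 0.5427
Rr-20: 54.3%, Rr-22: 45.7%.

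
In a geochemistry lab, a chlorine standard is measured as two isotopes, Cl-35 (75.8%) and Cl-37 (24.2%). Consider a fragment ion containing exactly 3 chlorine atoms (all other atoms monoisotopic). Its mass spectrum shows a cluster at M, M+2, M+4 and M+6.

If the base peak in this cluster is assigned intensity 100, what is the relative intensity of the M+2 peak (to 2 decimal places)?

95.78

Binomial terms of (0.758 + 0.242)^3: M 0.4355, M+2 0.4171, M+4 0.1332, M+6 0.0142 → M is the base peak.
P(M) = C(3,0) × 0.758^3 × 0.242^0 = 1 × 0.43551951 × 1.0000 = 0.435520 (base)
P(M+2) = C(3,1) × 0.758^2 × 0.242^1 = 3 × 0.574564 × 0.2420 = 0.417133
Relative intensity = 0.417133 / 0.435520 × 100 = 95.78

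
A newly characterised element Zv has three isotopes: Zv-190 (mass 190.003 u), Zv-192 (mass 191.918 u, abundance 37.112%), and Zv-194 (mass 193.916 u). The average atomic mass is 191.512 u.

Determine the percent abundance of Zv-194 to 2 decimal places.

Let x and y be the fractions of Zv-190 and Zv-194. Then x + y = 1 − 0.37112 = 0.62888 and 190.003x + 193.916y = 191.512 − 0.37112×191.918 = 120.28739184.
Substituting: 190.003x + 193.916(0.62888 − x) = 120.28739184
(190.003 − 193.916)x = -1.66250224  ⇒  x = 0.42487, y = 0.20401
Zv-190: 42.49%, Zv-194: 20.40%.

20.40%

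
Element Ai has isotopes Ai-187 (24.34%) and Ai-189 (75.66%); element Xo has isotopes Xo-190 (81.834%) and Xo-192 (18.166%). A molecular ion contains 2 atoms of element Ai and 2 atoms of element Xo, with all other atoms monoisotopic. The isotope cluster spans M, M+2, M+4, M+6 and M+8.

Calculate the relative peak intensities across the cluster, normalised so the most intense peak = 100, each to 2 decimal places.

8.02 : 53.41 : 100.00 : 36.85 : 3.82

Element Ai pattern (n=2): 0.05924356 : 0.36831288 : 0.57244356
Element Xo pattern (n=2): 0.66968036 : 0.29731929 : 0.03300036
Convolve the two distributions (both contribute in 2-u steps):
  M: 0.05924356×0.66968036 = 0.039674
  M+2: 0.05924356×0.29731929 + 0.36831288×0.66968036 = 0.264266
  M+4: 0.05924356×0.03300036 + 0.36831288×0.29731929 + 0.57244356×0.66968036 = 0.494816
  M+6: 0.36831288×0.03300036 + 0.57244356×0.29731929 = 0.182353
  M+8: 0.57244356×0.03300036 = 0.018891
Scale to base peak (0.494816) = 100: 8.02 : 53.41 : 100.00 : 36.85 : 3.82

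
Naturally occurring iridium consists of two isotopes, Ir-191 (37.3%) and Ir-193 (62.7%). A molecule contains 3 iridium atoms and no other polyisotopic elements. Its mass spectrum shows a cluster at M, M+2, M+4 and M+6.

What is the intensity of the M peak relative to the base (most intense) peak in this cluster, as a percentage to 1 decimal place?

Binomial terms of (0.373 + 0.627)^3: M 0.0519, M+2 0.2617, M+4 0.4399, M+6 0.2465 → M+4 is the base peak.
P(M+4) = C(3,2) × 0.373^1 × 0.627^2 = 3 × 0.3730 × 0.393129 = 0.439911 (base)
P(M) = C(3,0) × 0.373^3 × 0.627^0 = 1 × 0.05189512 × 1.0000 = 0.051895
Relative intensity = 0.051895 / 0.439911 × 100 = 11.8

11.8%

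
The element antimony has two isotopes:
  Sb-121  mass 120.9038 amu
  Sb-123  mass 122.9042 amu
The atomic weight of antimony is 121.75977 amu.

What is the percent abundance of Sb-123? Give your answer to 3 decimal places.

42.790%

With x = fraction of Sb-121 (so Sb-123 is 1 − x):
120.9038·x + 122.9042·(1 − x) = 121.75977
(120.9038 − 122.9042)·x = 121.75977 − 122.9042
x = -1.14443 / -2.0004 = 0.57210 → 57.210% Sb-121, 42.790% Sb-123.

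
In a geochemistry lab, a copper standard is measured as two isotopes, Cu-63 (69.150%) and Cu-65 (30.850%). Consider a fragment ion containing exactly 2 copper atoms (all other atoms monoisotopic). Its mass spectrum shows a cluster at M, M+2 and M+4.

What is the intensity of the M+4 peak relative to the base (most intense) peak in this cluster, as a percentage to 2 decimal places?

Term probabilities: M 0.4782, M+2 0.4267, M+4 0.0952. Base peak = M.
P(M) = C(2,0) × 0.69150^2 × 0.30850^0 = 1 × 0.47817225 × 1.0000 = 0.478172 (base)
P(M+4) = C(2,2) × 0.69150^0 × 0.30850^2 = 1 × 1.0000 × 0.09517225 = 0.095172
Relative intensity = 0.095172 / 0.478172 × 100 = 19.90

19.90%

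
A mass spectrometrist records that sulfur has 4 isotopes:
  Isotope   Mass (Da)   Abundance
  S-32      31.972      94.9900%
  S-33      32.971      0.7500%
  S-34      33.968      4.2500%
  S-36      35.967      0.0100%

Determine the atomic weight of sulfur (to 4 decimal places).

Ar = Σ fᵢ·mᵢ = 0.949900 × 31.972 + 0.007500 × 32.971 + 0.042500 × 33.968 + 0.000100 × 35.967
= 30.37020 + 0.24728 + 1.44364 + 0.00360 = 32.06472 Da

32.0647 Da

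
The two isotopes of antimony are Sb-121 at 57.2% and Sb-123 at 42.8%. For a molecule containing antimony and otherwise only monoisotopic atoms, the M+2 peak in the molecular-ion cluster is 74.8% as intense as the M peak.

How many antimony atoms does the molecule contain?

With n Sb atoms, P(M+2)/P(M) = C(n,1)·p^(n−1)q / p^n = n·q/p = n · 0.428/0.572.
n = 0.748 × 0.572/0.428 = 1.00 ≈ 1

1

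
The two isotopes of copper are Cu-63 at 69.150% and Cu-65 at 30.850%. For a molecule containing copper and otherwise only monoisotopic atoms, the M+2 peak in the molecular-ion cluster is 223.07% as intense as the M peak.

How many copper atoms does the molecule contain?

The M+2/M ratio from n Cu atoms is n · q/p = n · 0.30850/0.69150.
n = 2.2307 × 0.69150/0.30850 = 5.00 ≈ 5

5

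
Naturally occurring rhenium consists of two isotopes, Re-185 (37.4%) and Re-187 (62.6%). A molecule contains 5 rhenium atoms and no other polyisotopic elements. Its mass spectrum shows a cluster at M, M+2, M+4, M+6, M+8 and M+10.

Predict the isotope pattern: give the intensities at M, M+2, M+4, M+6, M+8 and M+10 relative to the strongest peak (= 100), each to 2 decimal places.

2.13 : 17.85 : 59.74 : 100.00 : 83.69 : 28.02

Each Re atom is independently Re-185 (p = 0.374) or Re-187 (q = 0.626); the cluster is the binomial expansion (p + q)^5.
P(M) = 0.374^5 = 0.007317
P(M+2) = 5 × 0.374^4 × 0.626^1 = 0.061239
P(M+4) = 10 × 0.374^3 × 0.626^2 = 0.205005
P(M+6) = 10 × 0.374^2 × 0.626^3 = 0.343136
P(M+8) = 5 × 0.374^1 × 0.626^4 = 0.287170
P(M+10) = 0.626^5 = 0.096133
The M+6 peak is largest (0.343136); scaling to 100 gives 2.13 : 17.85 : 59.74 : 100.00 : 83.69 : 28.02.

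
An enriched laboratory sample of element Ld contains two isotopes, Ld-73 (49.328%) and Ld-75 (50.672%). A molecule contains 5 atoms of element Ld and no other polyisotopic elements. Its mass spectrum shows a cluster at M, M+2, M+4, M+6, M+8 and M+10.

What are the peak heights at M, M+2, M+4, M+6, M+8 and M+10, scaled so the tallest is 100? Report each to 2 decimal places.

Each Ld atom is independently Ld-73 (p = 0.49328) or Ld-75 (q = 0.50672); the cluster is the binomial expansion (p + q)^5.
P(M) = 0.49328^5 = 0.029206
P(M+2) = 5 × 0.49328^4 × 0.50672^1 = 0.150007
P(M+4) = 10 × 0.49328^3 × 0.50672^2 = 0.308189
P(M+6) = 10 × 0.49328^2 × 0.50672^3 = 0.316586
P(M+8) = 5 × 0.49328^1 × 0.50672^4 = 0.162606
P(M+10) = 0.50672^5 = 0.033407
The M+6 peak is largest (0.316586); scaling to 100 gives 9.23 : 47.38 : 97.35 : 100.00 : 51.36 : 10.55.

9.23 : 47.38 : 97.35 : 100.00 : 51.36 : 10.55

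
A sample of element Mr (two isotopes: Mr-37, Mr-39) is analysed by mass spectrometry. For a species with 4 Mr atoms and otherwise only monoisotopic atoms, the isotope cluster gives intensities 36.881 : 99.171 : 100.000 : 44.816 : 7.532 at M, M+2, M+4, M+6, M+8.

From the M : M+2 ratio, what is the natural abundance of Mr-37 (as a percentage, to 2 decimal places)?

Let p = fractional abundance of Mr-37. I(M+2)/I(M) = [C(4,1)·p^3·(1−p)] / p^4 = 4·(1−p)/p = 99.171/36.881 = 2.6889
(1−p)/p = 2.6889/4 = 0.6722  ⇒  p = 1/(1 + 0.6722) = 0.5980
Mr-37: 59.80%, Mr-39: 40.20%.

59.80%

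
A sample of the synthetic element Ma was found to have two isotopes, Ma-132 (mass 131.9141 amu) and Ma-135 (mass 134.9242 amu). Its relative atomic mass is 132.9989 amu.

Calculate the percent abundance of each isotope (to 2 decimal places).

With x = fraction of Ma-132 (so Ma-135 is 1 − x):
131.9141·x + 134.9242·(1 − x) = 132.9989
(131.9141 − 134.9242)·x = 132.9989 − 134.9242
x = -1.9253 / -3.0101 = 0.63961 → 63.96% Ma-132, 36.04% Ma-135.

Ma-132: 63.96%, Ma-135: 36.04%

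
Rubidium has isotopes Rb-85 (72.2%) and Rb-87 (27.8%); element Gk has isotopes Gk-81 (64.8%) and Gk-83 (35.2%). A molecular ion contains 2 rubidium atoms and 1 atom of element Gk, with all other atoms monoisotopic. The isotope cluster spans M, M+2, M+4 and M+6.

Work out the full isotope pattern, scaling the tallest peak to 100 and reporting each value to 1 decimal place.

Rubidium pattern (n=2): 0.521284 : 0.401432 : 0.077284
Element Gk pattern (n=1): 0.6480 : 0.3520
Convolve the two distributions (both contribute in 2-u steps):
  M: 0.521284×0.6480 = 0.337792
  M+2: 0.521284×0.3520 + 0.401432×0.6480 = 0.443620
  M+4: 0.401432×0.3520 + 0.077284×0.6480 = 0.191384
  M+6: 0.077284×0.3520 = 0.027204
Scale to base peak (0.443620) = 100: 76.1 : 100.0 : 43.1 : 6.1

76.1 : 100.0 : 43.1 : 6.1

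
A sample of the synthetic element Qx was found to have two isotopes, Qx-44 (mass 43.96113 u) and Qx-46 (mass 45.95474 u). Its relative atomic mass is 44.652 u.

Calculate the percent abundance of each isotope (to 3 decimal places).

Qx-44: 65.346%, Qx-46: 34.654%

With x = fraction of Qx-44 (so Qx-46 is 1 − x):
43.96113·x + 45.95474·(1 − x) = 44.652
(43.96113 − 45.95474)·x = 44.652 − 45.95474
x = -1.30274 / -1.99361 = 0.65346 → 65.346% Qx-44, 34.654% Qx-46.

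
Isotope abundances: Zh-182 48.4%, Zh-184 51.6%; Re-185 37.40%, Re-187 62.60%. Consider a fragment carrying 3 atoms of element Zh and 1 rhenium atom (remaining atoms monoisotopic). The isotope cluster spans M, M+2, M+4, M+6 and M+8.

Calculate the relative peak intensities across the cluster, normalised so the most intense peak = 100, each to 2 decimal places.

Element Zh pattern (n=3): 0.1133799 : 0.36262829 : 0.38660371 : 0.1373881
Rhenium pattern (n=1): 0.3740 : 0.6260
Convolve the two distributions (both contribute in 2-u steps):
  M: 0.1133799×0.3740 = 0.042404
  M+2: 0.1133799×0.6260 + 0.36262829×0.3740 = 0.206599
  M+4: 0.36262829×0.6260 + 0.38660371×0.3740 = 0.371595
  M+6: 0.38660371×0.6260 + 0.1373881×0.3740 = 0.293397
  M+8: 0.1373881×0.6260 = 0.086005
Scale to base peak (0.371595) = 100: 11.41 : 55.60 : 100.00 : 78.96 : 23.14

11.41 : 55.60 : 100.00 : 78.96 : 23.14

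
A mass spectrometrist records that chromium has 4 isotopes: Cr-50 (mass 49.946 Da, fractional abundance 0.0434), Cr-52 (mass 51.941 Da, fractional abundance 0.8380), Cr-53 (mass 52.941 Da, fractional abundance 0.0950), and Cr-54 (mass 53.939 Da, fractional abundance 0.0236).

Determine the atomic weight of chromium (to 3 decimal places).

The abundance-weighted mean is 0.0434 × 49.946 + 0.8380 × 51.941 + 0.0950 × 52.941 + 0.0236 × 53.939
= 2.1677 + 43.5266 + 5.0294 + 1.2730 = 51.9967 Da

51.997 Da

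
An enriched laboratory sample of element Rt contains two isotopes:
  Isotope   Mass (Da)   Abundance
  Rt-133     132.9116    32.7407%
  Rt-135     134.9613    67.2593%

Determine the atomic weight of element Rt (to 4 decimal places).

134.2902 Da

Average mass = Σ (abundance × isotope mass) = 0.327407 × 132.9116 + 0.672593 × 134.9613
= 43.51619 + 90.77403 = 134.29022 Da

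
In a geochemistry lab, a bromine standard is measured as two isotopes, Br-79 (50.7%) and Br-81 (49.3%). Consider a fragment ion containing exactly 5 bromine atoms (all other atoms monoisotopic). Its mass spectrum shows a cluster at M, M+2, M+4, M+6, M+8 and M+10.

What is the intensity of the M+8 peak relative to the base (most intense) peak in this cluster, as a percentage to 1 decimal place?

47.3%

Binomial terms of (0.507 + 0.493)^5: M 0.0335, M+2 0.1629, M+4 0.3168, M+6 0.3080, M+8 0.1497, M+10 0.0291 → M+4 is the base peak.
P(M+4) = C(5,2) × 0.507^3 × 0.493^2 = 10 × 0.13032384 × 0.243049 = 0.316751 (base)
P(M+8) = C(5,4) × 0.507^1 × 0.493^4 = 5 × 0.5070 × 0.05907282 = 0.149750
Relative intensity = 0.149750 / 0.316751 × 100 = 47.3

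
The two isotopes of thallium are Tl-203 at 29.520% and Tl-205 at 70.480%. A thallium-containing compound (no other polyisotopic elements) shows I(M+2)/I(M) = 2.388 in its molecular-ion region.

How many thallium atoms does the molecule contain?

For n independent Tl atoms, I(M+2)/I(M) = n · (abundance Tl-205) / (abundance Tl-203) = n · 0.70480/0.29520.
n = 2.388 × 0.29520/0.70480 = 1.00 ≈ 1

1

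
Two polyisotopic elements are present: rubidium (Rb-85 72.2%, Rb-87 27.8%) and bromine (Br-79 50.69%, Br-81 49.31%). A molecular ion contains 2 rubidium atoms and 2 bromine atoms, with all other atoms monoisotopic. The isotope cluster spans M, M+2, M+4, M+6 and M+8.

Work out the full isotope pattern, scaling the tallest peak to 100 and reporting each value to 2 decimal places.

36.82 : 100.00 : 95.48 : 37.46 : 5.17

Rubidium pattern (n=2): 0.521284 : 0.401432 : 0.077284
Bromine pattern (n=2): 0.25694761 : 0.49990478 : 0.24314761
Convolve the two distributions (both contribute in 2-u steps):
  M: 0.521284×0.25694761 = 0.133943
  M+2: 0.521284×0.49990478 + 0.401432×0.25694761 = 0.363739
  M+4: 0.521284×0.24314761 + 0.401432×0.49990478 + 0.077284×0.25694761 = 0.347285
  M+6: 0.401432×0.24314761 + 0.077284×0.49990478 = 0.136242
  M+8: 0.077284×0.24314761 = 0.018791
Scale to base peak (0.363739) = 100: 36.82 : 100.00 : 95.48 : 37.46 : 5.17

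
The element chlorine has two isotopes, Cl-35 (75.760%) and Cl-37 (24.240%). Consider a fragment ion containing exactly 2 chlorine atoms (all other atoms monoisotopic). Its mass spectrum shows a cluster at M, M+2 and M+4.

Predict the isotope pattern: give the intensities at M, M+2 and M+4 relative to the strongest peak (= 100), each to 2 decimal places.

100.00 : 63.99 : 10.24

The 2 Cl atoms are independent, so intensities follow the terms of (0.75760 + 0.24240)^2.
P(M) = 0.75760^2 = 0.573958
P(M+2) = 2 × 0.75760^1 × 0.24240^1 = 0.367284
P(M+4) = 0.24240^2 = 0.058758
The M peak is largest (0.573958); scaling to 100 gives 100.00 : 63.99 : 10.24.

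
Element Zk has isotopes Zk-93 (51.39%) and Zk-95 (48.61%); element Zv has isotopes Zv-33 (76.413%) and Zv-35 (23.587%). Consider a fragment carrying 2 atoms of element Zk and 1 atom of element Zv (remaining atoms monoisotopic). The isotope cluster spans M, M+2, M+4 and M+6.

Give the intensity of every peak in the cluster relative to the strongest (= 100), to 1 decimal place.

45.4 : 100.0 : 67.2 : 12.6

Element Zk pattern (n=2): 0.26409321 : 0.49961358 : 0.23629321
Element Zv pattern (n=1): 0.76413 : 0.23587
Convolve the two distributions (both contribute in 2-u steps):
  M: 0.26409321×0.76413 = 0.201802
  M+2: 0.26409321×0.23587 + 0.49961358×0.76413 = 0.444061
  M+4: 0.49961358×0.23587 + 0.23629321×0.76413 = 0.298403
  M+6: 0.23629321×0.23587 = 0.055734
Scale to base peak (0.444061) = 100: 45.4 : 100.0 : 67.2 : 12.6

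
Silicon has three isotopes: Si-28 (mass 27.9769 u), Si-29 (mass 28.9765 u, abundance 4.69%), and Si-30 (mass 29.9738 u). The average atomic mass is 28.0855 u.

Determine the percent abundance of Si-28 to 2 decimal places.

92.22%

The remaining 95.31% is split between Si-28 (fraction x) and Si-30 (fraction 0.9531 − x).
Substituting: 27.9769x + 29.9738(0.9531 − x) = 26.72650215
(27.9769 − 29.9738)x = -1.84152663  ⇒  x = 0.92219, y = 0.03091
Si-28: 92.22%, Si-30: 3.09%.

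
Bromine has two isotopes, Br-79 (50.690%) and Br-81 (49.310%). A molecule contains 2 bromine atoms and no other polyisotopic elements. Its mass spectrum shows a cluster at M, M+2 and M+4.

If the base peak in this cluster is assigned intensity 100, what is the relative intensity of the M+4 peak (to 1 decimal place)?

Term probabilities: M 0.2569, M+2 0.4999, M+4 0.2431. Base peak = M+2.
P(M+2) = C(2,1) × 0.50690^1 × 0.49310^1 = 2 × 0.5069 × 0.4931 = 0.499905 (base)
P(M+4) = C(2,2) × 0.50690^0 × 0.49310^2 = 1 × 1.0000 × 0.24314761 = 0.243148
Relative intensity = 0.243148 / 0.499905 × 100 = 48.6

48.6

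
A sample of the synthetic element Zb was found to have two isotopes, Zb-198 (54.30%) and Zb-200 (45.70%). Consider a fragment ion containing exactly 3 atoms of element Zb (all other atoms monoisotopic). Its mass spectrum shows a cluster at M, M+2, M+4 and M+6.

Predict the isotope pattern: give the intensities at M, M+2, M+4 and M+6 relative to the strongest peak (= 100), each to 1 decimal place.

The 3 Zb atoms are independent, so intensities follow the terms of (0.5430 + 0.4570)^3.
P(M) = 0.5430^3 = 0.160103
P(M+2) = 3 × 0.5430^2 × 0.4570^1 = 0.404238
P(M+4) = 3 × 0.5430^1 × 0.4570^2 = 0.340215
P(M+6) = 0.4570^3 = 0.095444
The M+2 peak is largest (0.404238); scaling to 100 gives 39.6 : 100.0 : 84.2 : 23.6.

39.6 : 100.0 : 84.2 : 23.6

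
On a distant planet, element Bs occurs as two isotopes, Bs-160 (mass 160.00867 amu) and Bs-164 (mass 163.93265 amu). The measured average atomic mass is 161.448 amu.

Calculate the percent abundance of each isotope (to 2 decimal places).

Writing the weighted mean with unknown fraction x of Bs-160:
160.00867·x + 163.93265·(1 − x) = 161.448
(160.00867 − 163.93265)·x = 161.448 − 163.93265
x = -2.48465 / -3.92398 = 0.63320 → 63.32% Bs-160, 36.68% Bs-164.

Bs-160: 63.32%, Bs-164: 36.68%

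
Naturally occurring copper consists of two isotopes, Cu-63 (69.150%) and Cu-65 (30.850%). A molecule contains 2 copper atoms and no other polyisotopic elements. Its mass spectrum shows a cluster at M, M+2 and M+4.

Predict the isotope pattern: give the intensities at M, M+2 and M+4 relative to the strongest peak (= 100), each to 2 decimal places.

100.00 : 89.23 : 19.90

The 2 Cu atoms are independent, so intensities follow the terms of (0.69150 + 0.30850)^2.
P(M) = 0.69150^2 = 0.478172
P(M+2) = 2 × 0.69150^1 × 0.30850^1 = 0.426656
P(M+4) = 0.30850^2 = 0.095172
The M peak is largest (0.478172); scaling to 100 gives 100.00 : 89.23 : 19.90.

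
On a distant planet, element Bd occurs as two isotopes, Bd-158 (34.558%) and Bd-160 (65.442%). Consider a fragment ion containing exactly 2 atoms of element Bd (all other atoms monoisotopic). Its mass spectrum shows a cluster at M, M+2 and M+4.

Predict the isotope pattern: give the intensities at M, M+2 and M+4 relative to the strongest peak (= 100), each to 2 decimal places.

Each Bd atom is independently Bd-158 (p = 0.34558) or Bd-160 (q = 0.65442); the cluster is the binomial expansion (p + q)^2.
P(M) = 0.34558^2 = 0.119426
P(M+2) = 2 × 0.34558^1 × 0.65442^1 = 0.452309
P(M+4) = 0.65442^2 = 0.428266
The M+2 peak is largest (0.452309); scaling to 100 gives 26.40 : 100.00 : 94.68.

26.40 : 100.00 : 94.68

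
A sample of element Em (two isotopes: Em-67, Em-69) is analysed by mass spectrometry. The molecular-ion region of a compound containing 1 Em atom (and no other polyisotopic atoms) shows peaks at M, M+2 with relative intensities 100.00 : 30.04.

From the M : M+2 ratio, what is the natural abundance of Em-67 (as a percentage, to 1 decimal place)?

76.9%

If p is the fraction of Em that is Em-67, then I(M+2)/I(M) = [C(1,1)·p^0·(1−p)] / p^1 = 1·(1−p)/p = 30.04/100.00 = 0.3004
(1−p)/p = 0.3004/1 = 0.3004  ⇒  p = 1/(1 + 0.3004) = 0.7690
Em-67: 76.9%, Em-69: 23.1%.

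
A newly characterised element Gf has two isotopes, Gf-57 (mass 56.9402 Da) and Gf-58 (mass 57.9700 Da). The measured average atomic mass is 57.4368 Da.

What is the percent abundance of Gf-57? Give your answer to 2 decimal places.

With x = fraction of Gf-57 (so Gf-58 is 1 − x):
56.9402·x + 57.9700·(1 − x) = 57.4368
(56.9402 − 57.9700)·x = 57.4368 − 57.9700
x = -0.5332 / -1.0298 = 0.51777 → 51.78% Gf-57, 48.22% Gf-58.

51.78%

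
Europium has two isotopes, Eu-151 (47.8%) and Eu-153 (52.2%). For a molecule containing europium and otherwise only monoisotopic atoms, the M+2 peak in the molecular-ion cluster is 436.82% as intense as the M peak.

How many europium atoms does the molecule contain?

For n independent Eu atoms, I(M+2)/I(M) = n · (abundance Eu-153) / (abundance Eu-151) = n · 0.522/0.478.
n = 4.3682 × 0.478/0.522 = 4.00 ≈ 4

4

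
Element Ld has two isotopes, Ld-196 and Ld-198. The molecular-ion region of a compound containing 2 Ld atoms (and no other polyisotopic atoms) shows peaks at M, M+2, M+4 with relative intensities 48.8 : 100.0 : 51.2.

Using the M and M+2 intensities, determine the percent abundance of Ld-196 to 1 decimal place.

49.4%

Write p for the Ld-196 fraction. I(M+2)/I(M) = [C(2,1)·p^1·(1−p)] / p^2 = 2·(1−p)/p = 100.0/48.8 = 2.0492
(1−p)/p = 2.0492/2 = 1.0246  ⇒  p = 1/(1 + 1.0246) = 0.4939
Ld-196: 49.4%, Ld-198: 50.6%.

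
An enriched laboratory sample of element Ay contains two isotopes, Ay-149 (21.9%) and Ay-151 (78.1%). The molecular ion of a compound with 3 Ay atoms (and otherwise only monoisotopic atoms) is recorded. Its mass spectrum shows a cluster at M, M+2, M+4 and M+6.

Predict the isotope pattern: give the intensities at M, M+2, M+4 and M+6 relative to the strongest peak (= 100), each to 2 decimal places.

2.20 : 23.59 : 84.12 : 100.00

Expanding (0.219 + 0.781)^3:
P(M) = 0.219^3 = 0.010503
P(M+2) = 3 × 0.219^2 × 0.781^1 = 0.112373
P(M+4) = 3 × 0.219^1 × 0.781^2 = 0.400744
P(M+6) = 0.781^3 = 0.476380
The M+6 peak is largest (0.476380); scaling to 100 gives 2.20 : 23.59 : 84.12 : 100.00.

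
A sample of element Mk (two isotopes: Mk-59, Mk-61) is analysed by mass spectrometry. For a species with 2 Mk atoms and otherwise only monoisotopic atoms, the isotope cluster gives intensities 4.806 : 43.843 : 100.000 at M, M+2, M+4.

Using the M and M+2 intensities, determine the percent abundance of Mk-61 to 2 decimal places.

Let p = fractional abundance of Mk-59. I(M+2)/I(M) = [C(2,1)·p^1·(1−p)] / p^2 = 2·(1−p)/p = 43.843/4.806 = 9.1226
(1−p)/p = 9.1226/2 = 4.5613  ⇒  p = 1/(1 + 4.5613) = 0.1798
Mk-59: 17.98%, Mk-61: 82.02%.

82.02%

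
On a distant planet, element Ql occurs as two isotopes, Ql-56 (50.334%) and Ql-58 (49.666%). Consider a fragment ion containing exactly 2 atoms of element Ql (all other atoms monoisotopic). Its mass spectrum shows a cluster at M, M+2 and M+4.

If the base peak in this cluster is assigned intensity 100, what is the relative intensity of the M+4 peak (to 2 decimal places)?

Binomial terms of (0.50334 + 0.49666)^2: M 0.2534, M+2 0.5000, M+4 0.2467 → M+2 is the base peak.
P(M+2) = C(2,1) × 0.50334^1 × 0.49666^1 = 2 × 0.50334 × 0.49666 = 0.499978 (base)
P(M+4) = C(2,2) × 0.50334^0 × 0.49666^2 = 1 × 1.0000 × 0.24667116 = 0.246671
Relative intensity = 0.246671 / 0.499978 × 100 = 49.34

49.34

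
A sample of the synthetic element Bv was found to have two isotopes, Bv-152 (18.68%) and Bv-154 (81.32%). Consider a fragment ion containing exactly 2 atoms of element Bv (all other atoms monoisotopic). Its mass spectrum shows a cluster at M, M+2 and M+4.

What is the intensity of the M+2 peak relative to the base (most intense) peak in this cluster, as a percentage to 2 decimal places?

Binomial terms of (0.1868 + 0.8132)^2: M 0.0349, M+2 0.3038, M+4 0.6613 → M+4 is the base peak.
P(M+4) = C(2,2) × 0.1868^0 × 0.8132^2 = 1 × 1.0000 × 0.66129424 = 0.661294 (base)
P(M+2) = C(2,1) × 0.1868^1 × 0.8132^1 = 2 × 0.1868 × 0.8132 = 0.303812
Relative intensity = 0.303812 / 0.661294 × 100 = 45.94

45.94%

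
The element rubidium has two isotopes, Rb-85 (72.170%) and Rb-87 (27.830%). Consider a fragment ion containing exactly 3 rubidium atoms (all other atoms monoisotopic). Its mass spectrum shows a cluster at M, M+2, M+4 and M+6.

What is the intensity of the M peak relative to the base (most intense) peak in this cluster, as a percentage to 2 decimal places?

86.44%

Binomial terms of (0.72170 + 0.27830)^3: M 0.3759, M+2 0.4349, M+4 0.1677, M+6 0.0216 → M+2 is the base peak.
P(M+2) = C(3,1) × 0.72170^2 × 0.27830^1 = 3 × 0.52085089 × 0.2783 = 0.434858 (base)
P(M) = C(3,0) × 0.72170^3 × 0.27830^0 = 1 × 0.37589809 × 1.0000 = 0.375898
Relative intensity = 0.375898 / 0.434858 × 100 = 86.44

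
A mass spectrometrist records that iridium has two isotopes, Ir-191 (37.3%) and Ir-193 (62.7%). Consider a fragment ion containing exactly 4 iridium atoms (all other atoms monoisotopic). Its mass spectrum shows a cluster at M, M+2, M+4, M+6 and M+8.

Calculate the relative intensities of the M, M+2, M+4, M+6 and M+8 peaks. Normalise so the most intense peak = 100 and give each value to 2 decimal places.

The 4 Ir atoms are independent, so intensities follow the terms of (0.373 + 0.627)^4.
P(M) = 0.373^4 = 0.019357
P(M+2) = 4 × 0.373^3 × 0.627^1 = 0.130153
P(M+4) = 6 × 0.373^2 × 0.627^2 = 0.328174
P(M+6) = 4 × 0.373^1 × 0.627^3 = 0.367766
P(M+8) = 0.627^4 = 0.154550
The M+6 peak is largest (0.367766); scaling to 100 gives 5.26 : 35.39 : 89.23 : 100.00 : 42.02.

5.26 : 35.39 : 89.23 : 100.00 : 42.02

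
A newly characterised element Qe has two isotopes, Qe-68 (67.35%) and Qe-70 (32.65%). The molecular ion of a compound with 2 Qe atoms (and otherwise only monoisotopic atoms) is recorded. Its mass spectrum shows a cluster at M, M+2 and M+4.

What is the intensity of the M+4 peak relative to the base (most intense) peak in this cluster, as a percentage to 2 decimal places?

23.50%

(0.6735 + 0.3265)^2 gives M 0.4536, M+2 0.4398, M+4 0.1066; the largest is M.
P(M) = C(2,0) × 0.6735^2 × 0.3265^0 = 1 × 0.45360225 × 1.0000 = 0.453602 (base)
P(M+4) = C(2,2) × 0.6735^0 × 0.3265^2 = 1 × 1.0000 × 0.10660225 = 0.106602
Relative intensity = 0.106602 / 0.453602 × 100 = 23.50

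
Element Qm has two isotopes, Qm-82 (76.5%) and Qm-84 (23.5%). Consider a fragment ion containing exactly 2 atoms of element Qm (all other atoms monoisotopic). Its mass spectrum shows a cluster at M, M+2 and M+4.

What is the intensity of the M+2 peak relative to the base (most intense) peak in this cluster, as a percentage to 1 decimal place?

61.4%

(0.765 + 0.235)^2 gives M 0.5852, M+2 0.3595, M+4 0.0552; the largest is M.
P(M) = C(2,0) × 0.765^2 × 0.235^0 = 1 × 0.585225 × 1.0000 = 0.585225 (base)
P(M+2) = C(2,1) × 0.765^1 × 0.235^1 = 2 × 0.7650 × 0.2350 = 0.359550
Relative intensity = 0.359550 / 0.585225 × 100 = 61.4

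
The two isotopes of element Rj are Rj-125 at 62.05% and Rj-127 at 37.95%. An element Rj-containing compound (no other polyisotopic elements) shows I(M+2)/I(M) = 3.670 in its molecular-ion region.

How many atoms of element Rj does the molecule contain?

The M+2/M ratio from n Rj atoms is n · q/p = n · 0.3795/0.6205.
n = 3.670 × 0.6205/0.3795 = 6.00 ≈ 6

6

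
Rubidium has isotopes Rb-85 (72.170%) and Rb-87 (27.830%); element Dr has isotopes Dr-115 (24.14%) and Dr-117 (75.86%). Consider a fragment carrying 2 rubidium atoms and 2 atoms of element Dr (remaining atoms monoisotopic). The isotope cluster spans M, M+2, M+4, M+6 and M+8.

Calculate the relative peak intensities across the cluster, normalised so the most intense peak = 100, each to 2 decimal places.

6.72 : 47.45 : 100.00 : 57.50 : 9.87

Rubidium pattern (n=2): 0.52085089 : 0.40169822 : 0.07745089
Element Dr pattern (n=2): 0.05827396 : 0.36625208 : 0.57547396
Convolve the two distributions (both contribute in 2-u steps):
  M: 0.52085089×0.05827396 = 0.030352
  M+2: 0.52085089×0.36625208 + 0.40169822×0.05827396 = 0.214171
  M+4: 0.52085089×0.57547396 + 0.40169822×0.36625208 + 0.07745089×0.05827396 = 0.451372
  M+6: 0.40169822×0.57547396 + 0.07745089×0.36625208 = 0.259533
  M+8: 0.07745089×0.57547396 = 0.044571
Scale to base peak (0.451372) = 100: 6.72 : 47.45 : 100.00 : 57.50 : 9.87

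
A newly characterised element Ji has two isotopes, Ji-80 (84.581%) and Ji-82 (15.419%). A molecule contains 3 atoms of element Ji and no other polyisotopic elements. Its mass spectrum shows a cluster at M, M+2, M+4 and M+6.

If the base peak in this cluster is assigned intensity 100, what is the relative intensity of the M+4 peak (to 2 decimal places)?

9.97

(0.84581 + 0.15419)^3 gives M 0.6051, M+2 0.3309, M+4 0.0603, M+6 0.0037; the largest is M.
P(M) = C(3,0) × 0.84581^3 × 0.15419^0 = 1 × 0.60508787 × 1.0000 = 0.605088 (base)
P(M+4) = C(3,2) × 0.84581^1 × 0.15419^2 = 3 × 0.84581 × 0.02377456 = 0.060326
Relative intensity = 0.060326 / 0.605088 × 100 = 9.97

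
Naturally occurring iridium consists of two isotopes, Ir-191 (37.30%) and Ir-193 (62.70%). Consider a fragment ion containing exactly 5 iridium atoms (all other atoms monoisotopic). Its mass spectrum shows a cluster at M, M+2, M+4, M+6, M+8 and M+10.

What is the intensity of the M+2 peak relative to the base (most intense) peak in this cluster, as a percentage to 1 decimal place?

17.7%

(0.3730 + 0.6270)^5 gives M 0.0072, M+2 0.0607, M+4 0.2040, M+6 0.3429, M+8 0.2882, M+10 0.0969; the largest is M+6.
P(M+6) = C(5,3) × 0.3730^2 × 0.6270^3 = 10 × 0.139129 × 0.24649188 = 0.342942 (base)
P(M+2) = C(5,1) × 0.3730^4 × 0.6270^1 = 5 × 0.01935688 × 0.6270 = 0.060684
Relative intensity = 0.060684 / 0.342942 × 100 = 17.7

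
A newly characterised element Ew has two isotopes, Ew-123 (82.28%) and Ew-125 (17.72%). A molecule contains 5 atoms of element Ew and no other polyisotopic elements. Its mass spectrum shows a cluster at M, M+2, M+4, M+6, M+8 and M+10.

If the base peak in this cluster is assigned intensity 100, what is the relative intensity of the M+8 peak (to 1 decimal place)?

Term probabilities: M 0.3771, M+2 0.4061, M+4 0.1749, M+6 0.0377, M+8 0.0041, M+10 0.0002. Base peak = M+2.
P(M+2) = C(5,1) × 0.8228^4 × 0.1772^1 = 5 × 0.45832878 × 0.1772 = 0.406079 (base)
P(M+8) = C(5,4) × 0.8228^1 × 0.1772^4 = 5 × 0.8228 × 0.00098595 = 0.004056
Relative intensity = 0.004056 / 0.406079 × 100 = 1.0

1.0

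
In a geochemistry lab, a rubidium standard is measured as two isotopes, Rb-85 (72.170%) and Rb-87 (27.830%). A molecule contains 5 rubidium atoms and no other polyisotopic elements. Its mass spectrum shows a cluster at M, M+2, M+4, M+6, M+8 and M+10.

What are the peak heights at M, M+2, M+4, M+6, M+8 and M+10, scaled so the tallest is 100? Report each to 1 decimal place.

51.9 : 100.0 : 77.1 : 29.7 : 5.7 : 0.4

The 5 Rb atoms are independent, so intensities follow the terms of (0.72170 + 0.27830)^5.
P(M) = 0.72170^5 = 0.195787
P(M+2) = 5 × 0.72170^4 × 0.27830^1 = 0.377494
P(M+4) = 10 × 0.72170^3 × 0.27830^2 = 0.291136
P(M+6) = 10 × 0.72170^2 × 0.27830^3 = 0.112267
P(M+8) = 5 × 0.72170^1 × 0.27830^4 = 0.021646
P(M+10) = 0.27830^5 = 0.001669
The M+2 peak is largest (0.377494); scaling to 100 gives 51.9 : 100.0 : 77.1 : 29.7 : 5.7 : 0.4.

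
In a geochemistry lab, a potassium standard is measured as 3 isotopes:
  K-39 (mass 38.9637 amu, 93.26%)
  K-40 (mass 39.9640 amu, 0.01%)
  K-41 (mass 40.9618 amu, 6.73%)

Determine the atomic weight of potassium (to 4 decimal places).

39.0983 amu

The abundance-weighted mean is 0.9326 × 38.9637 + 0.0001 × 39.9640 + 0.0673 × 40.9618
= 36.33755 + 0.00400 + 2.75673 = 39.09828 amu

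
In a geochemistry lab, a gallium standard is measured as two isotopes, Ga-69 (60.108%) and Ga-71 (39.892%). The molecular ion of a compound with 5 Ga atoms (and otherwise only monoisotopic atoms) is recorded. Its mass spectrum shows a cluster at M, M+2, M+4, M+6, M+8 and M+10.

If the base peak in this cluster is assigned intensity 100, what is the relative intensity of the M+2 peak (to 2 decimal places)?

Term probabilities: M 0.0785, M+2 0.2604, M+4 0.3456, M+6 0.2294, M+8 0.0761, M+10 0.0101. Base peak = M+4.
P(M+4) = C(5,2) × 0.60108^3 × 0.39892^2 = 10 × 0.2171685 × 0.15913717 = 0.345596 (base)
P(M+2) = C(5,1) × 0.60108^4 × 0.39892^1 = 5 × 0.13053564 × 0.39892 = 0.260366
Relative intensity = 0.260366 / 0.345596 × 100 = 75.34

75.34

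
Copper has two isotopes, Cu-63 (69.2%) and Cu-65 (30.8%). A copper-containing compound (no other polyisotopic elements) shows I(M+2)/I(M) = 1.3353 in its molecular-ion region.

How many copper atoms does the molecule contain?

3

For n independent Cu atoms, I(M+2)/I(M) = n · (abundance Cu-65) / (abundance Cu-63) = n · 0.308/0.692.
n = 1.3353 × 0.692/0.308 = 3.00 ≈ 3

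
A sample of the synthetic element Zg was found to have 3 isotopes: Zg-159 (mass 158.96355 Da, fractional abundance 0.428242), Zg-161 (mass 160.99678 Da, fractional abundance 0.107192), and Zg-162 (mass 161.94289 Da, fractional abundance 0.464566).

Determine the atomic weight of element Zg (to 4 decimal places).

The abundance-weighted mean is 0.428242 × 158.96355 + 0.107192 × 160.99678 + 0.464566 × 161.94289
= 68.074869 + 17.257567 + 75.233161 = 160.565597 Da

160.5656 Da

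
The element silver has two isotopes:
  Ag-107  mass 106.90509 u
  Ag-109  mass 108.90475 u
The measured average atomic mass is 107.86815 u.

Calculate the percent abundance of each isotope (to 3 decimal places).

Let x be the fractional abundance of Ag-107; then Ag-109 has abundance 1 − x.
106.90509·x + 108.90475·(1 − x) = 107.86815
(106.90509 − 108.90475)·x = 107.86815 − 108.90475
x = -1.03660 / -1.99966 = 0.51839 → 51.839% Ag-107, 48.161% Ag-109.

Ag-107: 51.839%, Ag-109: 48.161%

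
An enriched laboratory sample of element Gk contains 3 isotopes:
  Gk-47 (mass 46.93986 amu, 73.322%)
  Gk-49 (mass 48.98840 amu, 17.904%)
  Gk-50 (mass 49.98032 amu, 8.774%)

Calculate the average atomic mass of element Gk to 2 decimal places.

47.57 amu

The abundance-weighted mean is 0.73322 × 46.93986 + 0.17904 × 48.98840 + 0.08774 × 49.98032
= 34.417244 + 8.770883 + 4.385273 = 47.573400 amu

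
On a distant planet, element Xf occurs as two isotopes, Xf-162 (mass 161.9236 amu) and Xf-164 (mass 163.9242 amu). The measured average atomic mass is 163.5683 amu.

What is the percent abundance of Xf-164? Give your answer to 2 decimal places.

Writing the weighted mean with unknown fraction x of Xf-162:
161.9236·x + 163.9242·(1 − x) = 163.5683
(161.9236 − 163.9242)·x = 163.5683 − 163.9242
x = -0.3559 / -2.0006 = 0.17790 → 17.79% Xf-162, 82.21% Xf-164.

82.21%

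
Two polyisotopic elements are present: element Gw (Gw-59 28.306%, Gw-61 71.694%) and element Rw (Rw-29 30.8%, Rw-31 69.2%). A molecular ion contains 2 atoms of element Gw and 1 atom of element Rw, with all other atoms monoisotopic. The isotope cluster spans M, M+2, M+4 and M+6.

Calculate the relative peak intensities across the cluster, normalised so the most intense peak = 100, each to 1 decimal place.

Element Gw pattern (n=2): 0.08012296 : 0.40587407 : 0.51400296
Element Rw pattern (n=1): 0.3080 : 0.6920
Convolve the two distributions (both contribute in 2-u steps):
  M: 0.08012296×0.3080 = 0.024678
  M+2: 0.08012296×0.6920 + 0.40587407×0.3080 = 0.180454
  M+4: 0.40587407×0.6920 + 0.51400296×0.3080 = 0.439178
  M+6: 0.51400296×0.6920 = 0.355690
Scale to base peak (0.439178) = 100: 5.6 : 41.1 : 100.0 : 81.0

5.6 : 41.1 : 100.0 : 81.0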